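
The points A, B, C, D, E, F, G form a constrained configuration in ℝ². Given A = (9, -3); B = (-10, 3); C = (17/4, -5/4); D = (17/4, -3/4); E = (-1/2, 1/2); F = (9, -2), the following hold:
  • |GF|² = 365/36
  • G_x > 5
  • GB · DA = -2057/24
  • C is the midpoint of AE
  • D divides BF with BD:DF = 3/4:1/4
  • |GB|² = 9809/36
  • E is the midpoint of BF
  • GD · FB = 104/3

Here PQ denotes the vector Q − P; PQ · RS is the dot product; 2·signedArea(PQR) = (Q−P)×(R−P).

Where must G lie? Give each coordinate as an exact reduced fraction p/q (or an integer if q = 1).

1. G_x = 35/6  [GD · FB = 104/3 ∩ GB · DA = -2057/24]
2. G_y = -5/3  [GD · FB = 104/3 ∩ GB · DA = -2057/24]
   → G = (35/6, -5/3)

G = (35/6, -5/3)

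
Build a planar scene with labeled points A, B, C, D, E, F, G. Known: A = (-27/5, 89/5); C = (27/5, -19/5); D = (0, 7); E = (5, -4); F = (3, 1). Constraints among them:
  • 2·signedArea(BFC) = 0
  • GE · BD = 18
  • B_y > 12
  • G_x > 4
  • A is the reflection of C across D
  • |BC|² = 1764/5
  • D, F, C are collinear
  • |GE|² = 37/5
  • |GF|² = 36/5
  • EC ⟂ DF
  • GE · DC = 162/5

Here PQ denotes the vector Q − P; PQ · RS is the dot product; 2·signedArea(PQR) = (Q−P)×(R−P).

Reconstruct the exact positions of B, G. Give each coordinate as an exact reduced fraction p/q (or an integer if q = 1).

B = (-3, 13)
G = (21/5, -7/5)

1. B_x = -3  [line 24/5·x + 12/5·y + -84/5 = 0 ∩ |BC|² = 1764/5]
2. B_y = 13  [line 24/5·x + 12/5·y + -84/5 = 0 ∩ |BC|² = 1764/5]
   → B = (-3, 13)
3. G_x = 21/5  [line -27/5·x + 54/5·y + 189/5 = 0 ∩ |GF|² = 36/5]
4. G_y = -7/5  [line -27/5·x + 54/5·y + 189/5 = 0 ∩ |GF|² = 36/5]
   → G = (21/5, -7/5)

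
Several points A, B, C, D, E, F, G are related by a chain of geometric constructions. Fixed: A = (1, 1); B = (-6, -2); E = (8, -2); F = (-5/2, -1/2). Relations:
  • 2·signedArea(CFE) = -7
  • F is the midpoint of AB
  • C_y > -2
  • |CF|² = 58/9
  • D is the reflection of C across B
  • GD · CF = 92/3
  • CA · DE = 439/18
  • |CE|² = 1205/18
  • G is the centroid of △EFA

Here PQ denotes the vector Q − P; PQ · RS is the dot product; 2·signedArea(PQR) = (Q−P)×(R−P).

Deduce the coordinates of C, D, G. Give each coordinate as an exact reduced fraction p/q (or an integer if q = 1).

1. C_x = -1/6  [line 3/2·x + 21/2·y + 16 = 0 ∩ |CE|² = 1205/18]
2. C_y = -3/2  [line 3/2·x + 21/2·y + 16 = 0 ∩ |CE|² = 1205/18]
   → C = (-1/6, -3/2)
3. D_x = -71/6  [CA · DE = 439/18 ∩ D is the reflection of C across B]
4. D_y = -5/2  [CA · DE = 439/18 ∩ D is the reflection of C across B]
   → D = (-71/6, -5/2)
5. G_x = 13/6  [G is the centroid of △EFA]
6. G_y = -1/2  [G is the centroid of △EFA]
   → G = (13/6, -1/2)

C = (-1/6, -3/2)
D = (-71/6, -5/2)
G = (13/6, -1/2)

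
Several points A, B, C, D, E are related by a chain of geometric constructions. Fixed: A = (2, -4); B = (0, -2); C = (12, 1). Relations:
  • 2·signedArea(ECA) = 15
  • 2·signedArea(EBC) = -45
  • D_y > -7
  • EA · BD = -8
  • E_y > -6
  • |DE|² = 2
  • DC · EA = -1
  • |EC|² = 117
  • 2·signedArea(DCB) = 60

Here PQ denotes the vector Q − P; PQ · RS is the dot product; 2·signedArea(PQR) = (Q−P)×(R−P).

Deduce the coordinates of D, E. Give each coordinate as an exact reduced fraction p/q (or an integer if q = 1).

1. E_x = 3  [2·signedArea(EBC) = -45 ∩ 2·signedArea(ECA) = 15]
2. E_y = -5  [2·signedArea(EBC) = -45 ∩ 2·signedArea(ECA) = 15]
   → E = (3, -5)
3. D_x = 4  [2·signedArea(DCB) = 60 ∩ EA · BD = -8]
4. D_y = -6  [2·signedArea(DCB) = 60 ∩ EA · BD = -8]
   → D = (4, -6)

D = (4, -6)
E = (3, -5)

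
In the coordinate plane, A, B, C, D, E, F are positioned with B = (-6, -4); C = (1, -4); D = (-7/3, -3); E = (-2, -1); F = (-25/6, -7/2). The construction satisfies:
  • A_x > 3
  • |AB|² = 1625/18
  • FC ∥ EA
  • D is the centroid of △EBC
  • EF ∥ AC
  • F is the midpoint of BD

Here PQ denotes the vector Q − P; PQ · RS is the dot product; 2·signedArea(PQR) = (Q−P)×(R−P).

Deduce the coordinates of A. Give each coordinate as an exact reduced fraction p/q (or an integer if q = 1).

1. A_x = 19/6  [EF ∥ AC ∩ FC ∥ EA]
2. A_y = -3/2  [EF ∥ AC ∩ FC ∥ EA]
   → A = (19/6, -3/2)

A = (19/6, -3/2)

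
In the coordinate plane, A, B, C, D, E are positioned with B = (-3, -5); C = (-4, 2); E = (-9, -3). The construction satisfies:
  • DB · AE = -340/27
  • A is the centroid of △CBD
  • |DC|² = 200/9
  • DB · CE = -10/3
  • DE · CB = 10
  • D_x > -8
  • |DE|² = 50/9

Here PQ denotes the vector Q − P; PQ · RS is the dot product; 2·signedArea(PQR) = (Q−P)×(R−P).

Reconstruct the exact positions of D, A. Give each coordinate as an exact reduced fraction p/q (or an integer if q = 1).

A = (-43/9, -13/9)
D = (-22/3, -4/3)

1. D_x = -22/3  [DB · CE = -10/3 ∩ DE · CB = 10]
2. D_y = -4/3  [DB · CE = -10/3 ∩ DE · CB = 10]
   → D = (-22/3, -4/3)
3. A_x = -43/9  [A is the centroid of △CBD]
4. A_y = -13/9  [A is the centroid of △CBD]
   → A = (-43/9, -13/9)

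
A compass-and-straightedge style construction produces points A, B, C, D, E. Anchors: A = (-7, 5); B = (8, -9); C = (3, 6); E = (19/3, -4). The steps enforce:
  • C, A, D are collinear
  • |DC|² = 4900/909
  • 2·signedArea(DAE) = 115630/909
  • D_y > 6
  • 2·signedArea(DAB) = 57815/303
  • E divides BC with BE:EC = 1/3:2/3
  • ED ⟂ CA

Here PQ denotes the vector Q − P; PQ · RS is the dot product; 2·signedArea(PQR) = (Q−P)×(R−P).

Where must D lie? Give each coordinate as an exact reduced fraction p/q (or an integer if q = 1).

D = (1609/303, 1888/303)

1. D_x = 1609/303  [C, A, D are collinear ∩ ED ⟂ CA]
2. D_y = 1888/303  [C, A, D are collinear ∩ ED ⟂ CA]
   → D = (1609/303, 1888/303)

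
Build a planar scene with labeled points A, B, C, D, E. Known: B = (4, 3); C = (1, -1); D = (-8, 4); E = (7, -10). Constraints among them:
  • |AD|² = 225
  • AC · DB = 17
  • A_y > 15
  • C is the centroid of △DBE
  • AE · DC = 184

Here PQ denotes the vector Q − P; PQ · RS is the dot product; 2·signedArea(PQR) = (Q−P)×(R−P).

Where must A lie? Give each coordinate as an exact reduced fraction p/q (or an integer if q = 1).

A = (1, 16)

1. A_x = 1  [AE · DC = 184 ∩ AC · DB = 17]
2. A_y = 16  [AE · DC = 184 ∩ AC · DB = 17]
   → A = (1, 16)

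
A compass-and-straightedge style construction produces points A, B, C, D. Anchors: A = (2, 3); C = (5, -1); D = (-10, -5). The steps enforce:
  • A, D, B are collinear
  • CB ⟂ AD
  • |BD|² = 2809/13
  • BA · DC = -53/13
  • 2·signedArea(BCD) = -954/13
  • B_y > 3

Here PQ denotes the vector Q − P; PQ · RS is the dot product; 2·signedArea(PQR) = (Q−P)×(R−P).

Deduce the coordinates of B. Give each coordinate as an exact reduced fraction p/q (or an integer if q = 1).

B = (29/13, 41/13)

1. B_x = 29/13  [A, D, B are collinear ∩ CB ⟂ AD]
2. B_y = 41/13  [A, D, B are collinear ∩ CB ⟂ AD]
   → B = (29/13, 41/13)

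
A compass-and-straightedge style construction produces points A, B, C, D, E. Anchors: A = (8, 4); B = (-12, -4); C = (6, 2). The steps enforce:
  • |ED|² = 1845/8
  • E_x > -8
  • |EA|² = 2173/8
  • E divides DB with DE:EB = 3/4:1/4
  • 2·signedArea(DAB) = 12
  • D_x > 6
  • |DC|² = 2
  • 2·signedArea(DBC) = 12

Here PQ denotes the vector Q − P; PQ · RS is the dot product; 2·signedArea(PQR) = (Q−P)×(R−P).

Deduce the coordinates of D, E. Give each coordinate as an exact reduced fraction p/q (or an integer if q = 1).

D = (7, 3)
E = (-29/4, -9/4)

1. D_x = 7  [2·signedArea(DAB) = 12 ∩ 2·signedArea(DBC) = 12]
2. D_y = 3  [2·signedArea(DAB) = 12 ∩ 2·signedArea(DBC) = 12]
   → D = (7, 3)
3. E_x = -29/4  [E divides DB with DE:EB = 3/4:1/4]
4. E_y = -9/4  [E divides DB with DE:EB = 3/4:1/4]
   → E = (-29/4, -9/4)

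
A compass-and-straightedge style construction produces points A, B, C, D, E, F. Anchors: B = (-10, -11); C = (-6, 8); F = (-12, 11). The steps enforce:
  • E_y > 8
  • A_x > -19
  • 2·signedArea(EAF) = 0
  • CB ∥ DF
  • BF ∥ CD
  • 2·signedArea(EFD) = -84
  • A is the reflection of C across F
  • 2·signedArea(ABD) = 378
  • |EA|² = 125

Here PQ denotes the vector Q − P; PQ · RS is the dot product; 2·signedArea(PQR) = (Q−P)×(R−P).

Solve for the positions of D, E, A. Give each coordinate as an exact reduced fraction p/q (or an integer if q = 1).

A = (-18, 14)
D = (-8, 30)
E = (-8, 9)

1. D_x = -8  [CB ∥ DF ∩ BF ∥ CD]
2. D_y = 30  [CB ∥ DF ∩ BF ∥ CD]
   → D = (-8, 30)
3. A_x = -18  [A is the reflection of C across F]
4. A_y = 14  [A is the reflection of C across F]
   → A = (-18, 14)
5. E_x = -8  [2·signedArea(EAF) = 0 ∩ 2·signedArea(EFD) = -84]
6. E_y = 9  [2·signedArea(EAF) = 0 ∩ 2·signedArea(EFD) = -84]
   → E = (-8, 9)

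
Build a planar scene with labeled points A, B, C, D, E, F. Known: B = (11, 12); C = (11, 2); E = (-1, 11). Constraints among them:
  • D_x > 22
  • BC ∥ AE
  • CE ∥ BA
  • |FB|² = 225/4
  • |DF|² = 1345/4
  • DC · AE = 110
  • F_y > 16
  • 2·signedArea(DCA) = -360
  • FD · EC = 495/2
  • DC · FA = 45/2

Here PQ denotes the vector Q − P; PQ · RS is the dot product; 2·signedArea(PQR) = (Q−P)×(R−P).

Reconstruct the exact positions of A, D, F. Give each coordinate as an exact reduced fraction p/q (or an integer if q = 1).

A = (-1, 21)
D = (23, 13)
F = (5, 33/2)

1. A_x = -1  [BC ∥ AE ∩ CE ∥ BA]
2. A_y = 21  [BC ∥ AE ∩ CE ∥ BA]
   → A = (-1, 21)
3. D_x = 23  [DC · AE = 110 ∩ 2·signedArea(DCA) = -360]
4. D_y = 13  [DC · AE = 110 ∩ 2·signedArea(DCA) = -360]
   → D = (23, 13)
5. F_x = 5  [FD · EC = 495/2 ∩ DC · FA = 45/2]
6. F_y = 33/2  [FD · EC = 495/2 ∩ DC · FA = 45/2]
   → F = (5, 33/2)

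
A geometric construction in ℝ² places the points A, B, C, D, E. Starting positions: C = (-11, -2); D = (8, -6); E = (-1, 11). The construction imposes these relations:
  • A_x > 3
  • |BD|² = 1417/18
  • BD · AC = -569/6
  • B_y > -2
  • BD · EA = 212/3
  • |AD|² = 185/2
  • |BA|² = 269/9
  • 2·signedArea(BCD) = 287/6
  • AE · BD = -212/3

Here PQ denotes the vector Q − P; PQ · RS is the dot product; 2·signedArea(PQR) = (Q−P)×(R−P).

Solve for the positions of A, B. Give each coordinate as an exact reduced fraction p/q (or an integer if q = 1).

A = (7/2, 5/2)
B = (1/6, -11/6)

1. B_x = 1/6  [line 4·x + 19·y + 205/6 = 0 ∩ |BD|² = 1417/18]
2. B_y = -11/6  [line 4·x + 19·y + 205/6 = 0 ∩ |BD|² = 1417/18]
   → B = (1/6, -11/6)
3. A_x = 7/2  [line -47/6·x + 25/6·y + 17 = 0 ∩ |AD|² = 185/2]
4. A_y = 5/2  [line -47/6·x + 25/6·y + 17 = 0 ∩ |AD|² = 185/2]
   → A = (7/2, 5/2)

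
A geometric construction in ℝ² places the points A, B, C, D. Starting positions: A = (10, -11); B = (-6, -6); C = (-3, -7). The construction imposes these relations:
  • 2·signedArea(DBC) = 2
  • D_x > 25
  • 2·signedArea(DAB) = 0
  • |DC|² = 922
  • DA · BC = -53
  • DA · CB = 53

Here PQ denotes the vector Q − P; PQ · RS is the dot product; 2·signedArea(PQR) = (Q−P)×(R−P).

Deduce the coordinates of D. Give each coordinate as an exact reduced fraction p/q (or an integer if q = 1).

1. D_x = 26  [2·signedArea(DAB) = 0 ∩ DA · BC = -53]
2. D_y = -16  [2·signedArea(DAB) = 0 ∩ DA · BC = -53]
   → D = (26, -16)

D = (26, -16)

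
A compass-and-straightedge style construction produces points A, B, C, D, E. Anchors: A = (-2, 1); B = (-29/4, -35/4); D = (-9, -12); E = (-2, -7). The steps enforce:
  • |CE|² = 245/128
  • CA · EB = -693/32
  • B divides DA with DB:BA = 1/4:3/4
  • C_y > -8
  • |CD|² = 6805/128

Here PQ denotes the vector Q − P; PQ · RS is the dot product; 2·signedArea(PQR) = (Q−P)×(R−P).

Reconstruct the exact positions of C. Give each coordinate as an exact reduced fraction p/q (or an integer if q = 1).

1. C_x = -53/16  [line 21/4·x + 7/4·y + 973/32 = 0 ∩ |CD|² = 6805/128]
2. C_y = -119/16  [line 21/4·x + 7/4·y + 973/32 = 0 ∩ |CD|² = 6805/128]
   → C = (-53/16, -119/16)

C = (-53/16, -119/16)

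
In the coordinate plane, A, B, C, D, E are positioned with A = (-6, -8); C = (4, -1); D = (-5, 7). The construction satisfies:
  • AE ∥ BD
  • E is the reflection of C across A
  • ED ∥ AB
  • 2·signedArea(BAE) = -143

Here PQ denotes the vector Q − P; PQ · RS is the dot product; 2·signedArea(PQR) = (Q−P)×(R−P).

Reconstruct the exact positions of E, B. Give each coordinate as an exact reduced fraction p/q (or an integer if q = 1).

1. E_x = -16  [E is the reflection of C across A]
2. E_y = -15  [E is the reflection of C across A]
   → E = (-16, -15)
3. B_x = 5  [AE ∥ BD ∩ ED ∥ AB]
4. B_y = 14  [AE ∥ BD ∩ ED ∥ AB]
   → B = (5, 14)

B = (5, 14)
E = (-16, -15)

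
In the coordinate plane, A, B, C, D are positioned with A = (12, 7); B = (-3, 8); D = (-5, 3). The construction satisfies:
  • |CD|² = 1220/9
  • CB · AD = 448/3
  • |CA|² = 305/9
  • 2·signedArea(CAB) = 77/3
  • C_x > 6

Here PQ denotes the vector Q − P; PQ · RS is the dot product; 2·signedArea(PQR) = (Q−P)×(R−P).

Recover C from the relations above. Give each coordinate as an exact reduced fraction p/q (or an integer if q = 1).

1. C_x = 19/3  [2·signedArea(CAB) = 77/3 ∩ CB · AD = 448/3]
2. C_y = 17/3  [2·signedArea(CAB) = 77/3 ∩ CB · AD = 448/3]
   → C = (19/3, 17/3)

C = (19/3, 17/3)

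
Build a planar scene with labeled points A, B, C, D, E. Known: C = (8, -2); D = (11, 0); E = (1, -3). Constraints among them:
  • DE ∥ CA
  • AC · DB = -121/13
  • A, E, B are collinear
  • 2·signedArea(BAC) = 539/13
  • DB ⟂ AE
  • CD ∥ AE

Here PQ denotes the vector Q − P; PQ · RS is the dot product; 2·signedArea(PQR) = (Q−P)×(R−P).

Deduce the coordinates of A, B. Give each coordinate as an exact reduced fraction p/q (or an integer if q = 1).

1. A_x = -2  [CD ∥ AE ∩ DE ∥ CA]
2. A_y = -5  [CD ∥ AE ∩ DE ∥ CA]
   → A = (-2, -5)
3. B_x = 121/13  [A, E, B are collinear ∩ DB ⟂ AE]
4. B_y = 33/13  [A, E, B are collinear ∩ DB ⟂ AE]
   → B = (121/13, 33/13)

A = (-2, -5)
B = (121/13, 33/13)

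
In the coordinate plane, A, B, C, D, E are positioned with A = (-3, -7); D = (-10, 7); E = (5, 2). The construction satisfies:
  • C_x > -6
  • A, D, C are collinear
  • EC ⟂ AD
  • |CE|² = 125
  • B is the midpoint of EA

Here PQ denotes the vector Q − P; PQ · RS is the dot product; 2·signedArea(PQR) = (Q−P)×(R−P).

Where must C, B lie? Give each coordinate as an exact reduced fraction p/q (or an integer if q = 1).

B = (1, -5/2)
C = (-5, -3)

1. C_x = -5  [A, D, C are collinear ∩ EC ⟂ AD]
2. C_y = -3  [A, D, C are collinear ∩ EC ⟂ AD]
   → C = (-5, -3)
3. B_x = 1  [B is the midpoint of EA]
4. B_y = -5/2  [B is the midpoint of EA]
   → B = (1, -5/2)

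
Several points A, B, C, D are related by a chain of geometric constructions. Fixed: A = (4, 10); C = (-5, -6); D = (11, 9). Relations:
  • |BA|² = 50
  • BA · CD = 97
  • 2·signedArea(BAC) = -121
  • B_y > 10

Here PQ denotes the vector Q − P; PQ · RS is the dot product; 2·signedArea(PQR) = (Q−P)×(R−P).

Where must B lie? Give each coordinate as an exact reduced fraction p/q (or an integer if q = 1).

1. B_x = -3  [BA · CD = 97 ∩ 2·signedArea(BAC) = -121]
2. B_y = 11  [BA · CD = 97 ∩ 2·signedArea(BAC) = -121]
   → B = (-3, 11)

B = (-3, 11)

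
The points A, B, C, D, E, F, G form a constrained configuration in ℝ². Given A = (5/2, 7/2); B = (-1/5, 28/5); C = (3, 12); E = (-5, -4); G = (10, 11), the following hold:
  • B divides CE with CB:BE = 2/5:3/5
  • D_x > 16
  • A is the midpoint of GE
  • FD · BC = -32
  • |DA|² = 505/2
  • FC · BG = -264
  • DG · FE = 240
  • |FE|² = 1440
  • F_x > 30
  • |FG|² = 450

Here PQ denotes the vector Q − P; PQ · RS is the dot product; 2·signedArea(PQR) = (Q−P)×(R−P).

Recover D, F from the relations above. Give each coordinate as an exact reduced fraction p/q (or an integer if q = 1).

D = (17, 10)
F = (31, 8)

1. F_x = 31  [line -51/5·x + -27/5·y + 1797/5 = 0 ∩ |FE|² = 1440]
2. F_y = 8  [line -51/5·x + -27/5·y + 1797/5 = 0 ∩ |FE|² = 1440]
   → F = (31, 8)
3. D_x = 17  [DG · FE = 240 ∩ FD · BC = -32]
4. D_y = 10  [DG · FE = 240 ∩ FD · BC = -32]
   → D = (17, 10)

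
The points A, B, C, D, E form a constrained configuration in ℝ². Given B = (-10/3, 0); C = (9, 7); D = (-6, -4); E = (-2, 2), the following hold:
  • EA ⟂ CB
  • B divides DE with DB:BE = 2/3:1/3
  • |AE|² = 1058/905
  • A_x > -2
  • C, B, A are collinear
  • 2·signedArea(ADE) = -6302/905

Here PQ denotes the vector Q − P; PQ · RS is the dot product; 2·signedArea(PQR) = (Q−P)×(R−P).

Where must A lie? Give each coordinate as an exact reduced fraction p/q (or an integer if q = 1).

1. A_x = -1327/905  [C, B, A are collinear ∩ EA ⟂ CB]
2. A_y = 959/905  [C, B, A are collinear ∩ EA ⟂ CB]
   → A = (-1327/905, 959/905)

A = (-1327/905, 959/905)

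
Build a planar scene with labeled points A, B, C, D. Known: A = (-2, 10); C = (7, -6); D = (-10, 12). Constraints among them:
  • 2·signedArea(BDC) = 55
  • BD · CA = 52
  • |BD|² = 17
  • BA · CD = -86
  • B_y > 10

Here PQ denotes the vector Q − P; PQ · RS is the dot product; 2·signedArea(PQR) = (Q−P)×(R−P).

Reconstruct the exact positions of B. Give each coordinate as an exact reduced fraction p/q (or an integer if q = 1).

1. B_x = -6  [BA · CD = -86 ∩ 2·signedArea(BDC) = 55]
2. B_y = 11  [BA · CD = -86 ∩ 2·signedArea(BDC) = 55]
   → B = (-6, 11)

B = (-6, 11)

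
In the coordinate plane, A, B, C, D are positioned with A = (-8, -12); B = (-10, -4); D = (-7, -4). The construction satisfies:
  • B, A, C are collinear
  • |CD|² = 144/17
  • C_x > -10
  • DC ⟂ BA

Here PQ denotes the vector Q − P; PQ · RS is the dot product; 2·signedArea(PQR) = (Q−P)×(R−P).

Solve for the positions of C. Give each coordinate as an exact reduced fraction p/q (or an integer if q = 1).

1. C_x = -167/17  [B, A, C are collinear ∩ DC ⟂ BA]
2. C_y = -80/17  [B, A, C are collinear ∩ DC ⟂ BA]
   → C = (-167/17, -80/17)

C = (-167/17, -80/17)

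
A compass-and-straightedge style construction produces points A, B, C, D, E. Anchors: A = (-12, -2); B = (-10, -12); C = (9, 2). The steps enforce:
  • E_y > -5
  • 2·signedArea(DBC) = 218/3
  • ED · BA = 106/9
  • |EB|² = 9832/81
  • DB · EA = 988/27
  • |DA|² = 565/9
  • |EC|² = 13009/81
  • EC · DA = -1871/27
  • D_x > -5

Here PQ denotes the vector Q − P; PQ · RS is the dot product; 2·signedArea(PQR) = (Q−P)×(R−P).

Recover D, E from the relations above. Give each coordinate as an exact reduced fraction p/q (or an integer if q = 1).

D = (-13/3, -4)
E = (-16/9, -14/3)

1. D_x = -13/3  [line -14·x + 19·y + 46/3 = 0 ∩ |DA|² = 565/9]
2. D_y = -4  [line -14·x + 19·y + 46/3 = 0 ∩ |DA|² = 565/9]
   → D = (-13/3, -4)
3. E_x = -16/9  [DB · EA = 988/27 ∩ EC · DA = -1871/27]
4. E_y = -14/3  [DB · EA = 988/27 ∩ EC · DA = -1871/27]
   → E = (-16/9, -14/3)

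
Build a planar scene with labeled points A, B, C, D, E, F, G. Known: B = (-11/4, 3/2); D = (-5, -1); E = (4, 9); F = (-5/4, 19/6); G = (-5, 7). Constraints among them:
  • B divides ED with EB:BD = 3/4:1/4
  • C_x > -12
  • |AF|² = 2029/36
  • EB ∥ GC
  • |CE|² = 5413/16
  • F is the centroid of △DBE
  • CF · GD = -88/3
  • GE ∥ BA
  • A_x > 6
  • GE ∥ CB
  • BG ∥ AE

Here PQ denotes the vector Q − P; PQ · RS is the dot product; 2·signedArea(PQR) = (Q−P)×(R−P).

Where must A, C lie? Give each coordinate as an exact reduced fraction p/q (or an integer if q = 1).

A = (25/4, 7/2)
C = (-47/4, -1/2)

1. A_x = 25/4  [BG ∥ AE ∩ GE ∥ BA]
2. A_y = 7/2  [BG ∥ AE ∩ GE ∥ BA]
   → A = (25/4, 7/2)
3. C_x = -47/4  [GE ∥ CB ∩ EB ∥ GC]
4. C_y = -1/2  [GE ∥ CB ∩ EB ∥ GC]
   → C = (-47/4, -1/2)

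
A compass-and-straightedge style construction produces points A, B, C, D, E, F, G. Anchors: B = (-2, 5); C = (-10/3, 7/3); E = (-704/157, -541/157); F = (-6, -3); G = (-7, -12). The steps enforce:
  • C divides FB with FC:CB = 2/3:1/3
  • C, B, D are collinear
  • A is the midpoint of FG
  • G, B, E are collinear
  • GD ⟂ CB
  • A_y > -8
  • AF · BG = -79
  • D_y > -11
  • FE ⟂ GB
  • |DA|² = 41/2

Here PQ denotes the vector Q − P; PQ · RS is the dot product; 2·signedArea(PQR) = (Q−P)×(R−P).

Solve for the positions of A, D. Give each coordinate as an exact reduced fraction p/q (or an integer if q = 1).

1. A_x = -13/2  [A is the midpoint of FG]
2. A_y = -15/2  [A is the midpoint of FG]
   → A = (-13/2, -15/2)
3. D_x = -49/5  [C, B, D are collinear ∩ GD ⟂ CB]
4. D_y = -53/5  [C, B, D are collinear ∩ GD ⟂ CB]
   → D = (-49/5, -53/5)

A = (-13/2, -15/2)
D = (-49/5, -53/5)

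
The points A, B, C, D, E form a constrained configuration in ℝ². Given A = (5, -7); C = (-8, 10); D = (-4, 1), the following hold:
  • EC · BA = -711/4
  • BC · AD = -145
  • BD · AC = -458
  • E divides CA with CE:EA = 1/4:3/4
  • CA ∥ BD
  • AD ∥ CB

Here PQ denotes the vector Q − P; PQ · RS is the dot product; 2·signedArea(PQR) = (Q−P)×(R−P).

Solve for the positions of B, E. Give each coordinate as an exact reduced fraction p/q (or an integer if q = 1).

1. B_x = -17  [CA ∥ BD ∩ AD ∥ CB]
2. B_y = 18  [CA ∥ BD ∩ AD ∥ CB]
   → B = (-17, 18)
3. E_x = -19/4  [E divides CA with CE:EA = 1/4:3/4]
4. E_y = 23/4  [E divides CA with CE:EA = 1/4:3/4]
   → E = (-19/4, 23/4)

B = (-17, 18)
E = (-19/4, 23/4)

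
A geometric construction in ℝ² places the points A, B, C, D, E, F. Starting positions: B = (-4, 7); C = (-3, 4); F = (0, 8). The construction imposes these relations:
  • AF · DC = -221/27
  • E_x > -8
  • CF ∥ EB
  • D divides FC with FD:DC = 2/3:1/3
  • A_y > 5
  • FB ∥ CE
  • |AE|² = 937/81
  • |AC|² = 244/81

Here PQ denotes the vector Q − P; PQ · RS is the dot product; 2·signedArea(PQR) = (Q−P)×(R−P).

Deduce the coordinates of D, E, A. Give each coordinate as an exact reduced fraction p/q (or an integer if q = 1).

A = (-13/3, 46/9)
D = (-2, 16/3)
E = (-7, 3)

1. D_x = -2  [D divides FC with FD:DC = 2/3:1/3]
2. D_y = 16/3  [D divides FC with FD:DC = 2/3:1/3]
   → D = (-2, 16/3)
3. E_x = -7  [CF ∥ EB ∩ FB ∥ CE]
4. E_y = 3  [CF ∥ EB ∩ FB ∥ CE]
   → E = (-7, 3)
5. A_x = -13/3  [line 1·x + 4/3·y + -67/27 = 0 ∩ |AC|² = 244/81]
6. A_y = 46/9  [line 1·x + 4/3·y + -67/27 = 0 ∩ |AC|² = 244/81]
   → A = (-13/3, 46/9)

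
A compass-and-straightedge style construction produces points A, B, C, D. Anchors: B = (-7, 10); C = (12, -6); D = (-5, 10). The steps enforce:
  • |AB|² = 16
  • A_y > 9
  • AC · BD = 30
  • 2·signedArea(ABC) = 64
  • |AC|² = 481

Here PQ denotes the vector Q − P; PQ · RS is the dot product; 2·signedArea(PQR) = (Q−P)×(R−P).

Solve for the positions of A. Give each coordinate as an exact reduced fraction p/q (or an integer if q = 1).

A = (-3, 10)

1. A_x = -3  [2·signedArea(ABC) = 64 ∩ AC · BD = 30]
2. A_y = 10  [2·signedArea(ABC) = 64 ∩ AC · BD = 30]
   → A = (-3, 10)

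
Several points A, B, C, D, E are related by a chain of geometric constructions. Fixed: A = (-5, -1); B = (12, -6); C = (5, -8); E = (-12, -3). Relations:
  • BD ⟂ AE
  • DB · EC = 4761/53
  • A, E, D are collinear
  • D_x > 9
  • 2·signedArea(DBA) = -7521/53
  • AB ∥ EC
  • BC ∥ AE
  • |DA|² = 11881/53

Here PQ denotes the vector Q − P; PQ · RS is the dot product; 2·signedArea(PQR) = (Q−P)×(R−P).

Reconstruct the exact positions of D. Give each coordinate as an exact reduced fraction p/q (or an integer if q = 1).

D = (498/53, 165/53)

1. D_x = 498/53  [A, E, D are collinear ∩ BD ⟂ AE]
2. D_y = 165/53  [A, E, D are collinear ∩ BD ⟂ AE]
   → D = (498/53, 165/53)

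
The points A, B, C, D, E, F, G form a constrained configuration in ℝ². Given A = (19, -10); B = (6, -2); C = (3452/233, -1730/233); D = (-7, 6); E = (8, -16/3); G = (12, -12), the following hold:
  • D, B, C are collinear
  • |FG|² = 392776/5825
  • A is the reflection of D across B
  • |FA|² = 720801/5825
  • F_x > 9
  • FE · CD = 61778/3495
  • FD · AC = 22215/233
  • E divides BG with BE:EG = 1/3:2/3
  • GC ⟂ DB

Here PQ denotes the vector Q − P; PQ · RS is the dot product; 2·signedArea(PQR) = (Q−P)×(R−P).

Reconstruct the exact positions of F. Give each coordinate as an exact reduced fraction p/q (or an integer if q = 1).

1. F_x = 11098/1165  [line 5083/233·x + -3128/233·y + -307326/1165 = 0 ∩ |FA|² = 720801/5825]
2. F_y = -4858/1165  [line 5083/233·x + -3128/233·y + -307326/1165 = 0 ∩ |FA|² = 720801/5825]
   → F = (11098/1165, -4858/1165)

F = (11098/1165, -4858/1165)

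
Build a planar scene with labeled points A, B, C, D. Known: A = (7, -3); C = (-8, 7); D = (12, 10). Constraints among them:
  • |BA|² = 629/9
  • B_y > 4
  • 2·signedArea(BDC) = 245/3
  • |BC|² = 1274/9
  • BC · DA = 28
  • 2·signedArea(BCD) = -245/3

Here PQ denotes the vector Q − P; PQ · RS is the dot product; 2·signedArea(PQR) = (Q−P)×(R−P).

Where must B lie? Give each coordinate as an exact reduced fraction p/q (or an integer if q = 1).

B = (11/3, 14/3)

1. B_x = 11/3  [2·signedArea(BCD) = -245/3 ∩ BC · DA = 28]
2. B_y = 14/3  [2·signedArea(BCD) = -245/3 ∩ BC · DA = 28]
   → B = (11/3, 14/3)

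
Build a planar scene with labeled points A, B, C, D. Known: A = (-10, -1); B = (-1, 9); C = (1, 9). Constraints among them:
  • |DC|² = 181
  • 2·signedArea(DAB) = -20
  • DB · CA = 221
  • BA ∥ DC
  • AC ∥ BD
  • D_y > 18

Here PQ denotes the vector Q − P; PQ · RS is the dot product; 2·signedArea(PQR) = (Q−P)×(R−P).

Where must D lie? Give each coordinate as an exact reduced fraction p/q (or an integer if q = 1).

1. D_x = 10  [BA ∥ DC ∩ AC ∥ BD]
2. D_y = 19  [BA ∥ DC ∩ AC ∥ BD]
   → D = (10, 19)

D = (10, 19)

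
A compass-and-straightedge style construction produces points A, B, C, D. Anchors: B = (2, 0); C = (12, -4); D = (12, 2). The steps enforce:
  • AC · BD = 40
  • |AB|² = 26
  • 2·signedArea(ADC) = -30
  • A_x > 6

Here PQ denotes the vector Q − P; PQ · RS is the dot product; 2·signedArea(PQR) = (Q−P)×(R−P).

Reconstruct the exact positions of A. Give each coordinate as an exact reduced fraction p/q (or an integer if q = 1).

A = (7, 1)

1. A_x = 7  [AC · BD = 40 ∩ 2·signedArea(ADC) = -30]
2. A_y = 1  [AC · BD = 40 ∩ 2·signedArea(ADC) = -30]
   → A = (7, 1)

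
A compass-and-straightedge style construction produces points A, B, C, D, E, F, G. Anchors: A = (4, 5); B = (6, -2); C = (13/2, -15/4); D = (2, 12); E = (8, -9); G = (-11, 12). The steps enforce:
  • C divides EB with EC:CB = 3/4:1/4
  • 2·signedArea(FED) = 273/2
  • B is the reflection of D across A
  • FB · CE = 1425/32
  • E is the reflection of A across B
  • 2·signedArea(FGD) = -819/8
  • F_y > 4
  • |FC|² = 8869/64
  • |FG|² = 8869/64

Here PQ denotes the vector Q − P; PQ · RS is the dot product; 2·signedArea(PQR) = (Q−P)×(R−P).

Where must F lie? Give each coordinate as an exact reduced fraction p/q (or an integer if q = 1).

F = (-9/4, 33/8)

1. F_x = -9/4  [2·signedArea(FGD) = -819/8 ∩ 2·signedArea(FED) = 273/2]
2. F_y = 33/8  [2·signedArea(FGD) = -819/8 ∩ 2·signedArea(FED) = 273/2]
   → F = (-9/4, 33/8)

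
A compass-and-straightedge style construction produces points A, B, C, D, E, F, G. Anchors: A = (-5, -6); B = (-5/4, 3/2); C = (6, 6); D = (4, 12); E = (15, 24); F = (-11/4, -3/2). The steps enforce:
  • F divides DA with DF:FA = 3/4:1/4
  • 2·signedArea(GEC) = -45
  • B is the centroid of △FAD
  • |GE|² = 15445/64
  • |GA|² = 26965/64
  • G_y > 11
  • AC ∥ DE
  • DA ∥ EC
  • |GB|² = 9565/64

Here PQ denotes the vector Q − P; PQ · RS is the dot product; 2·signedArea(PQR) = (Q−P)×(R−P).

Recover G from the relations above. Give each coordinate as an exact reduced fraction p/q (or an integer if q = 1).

G = (49/8, 45/4)

1. G_x = 49/8  [line 18·x + -9·y + -9 = 0 ∩ |GA|² = 26965/64]
2. G_y = 45/4  [line 18·x + -9·y + -9 = 0 ∩ |GA|² = 26965/64]
   → G = (49/8, 45/4)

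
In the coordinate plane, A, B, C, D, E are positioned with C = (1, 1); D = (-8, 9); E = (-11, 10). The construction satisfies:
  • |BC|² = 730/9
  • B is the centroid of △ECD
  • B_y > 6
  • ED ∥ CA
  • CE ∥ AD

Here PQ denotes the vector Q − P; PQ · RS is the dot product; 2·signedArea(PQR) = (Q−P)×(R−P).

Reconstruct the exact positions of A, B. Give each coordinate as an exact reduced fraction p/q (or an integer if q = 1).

A = (4, 0)
B = (-6, 20/3)

1. A_x = 4  [CE ∥ AD ∩ ED ∥ CA]
2. A_y = 0  [CE ∥ AD ∩ ED ∥ CA]
   → A = (4, 0)
3. B_x = -6  [B is the centroid of △ECD]
4. B_y = 20/3  [B is the centroid of △ECD]
   → B = (-6, 20/3)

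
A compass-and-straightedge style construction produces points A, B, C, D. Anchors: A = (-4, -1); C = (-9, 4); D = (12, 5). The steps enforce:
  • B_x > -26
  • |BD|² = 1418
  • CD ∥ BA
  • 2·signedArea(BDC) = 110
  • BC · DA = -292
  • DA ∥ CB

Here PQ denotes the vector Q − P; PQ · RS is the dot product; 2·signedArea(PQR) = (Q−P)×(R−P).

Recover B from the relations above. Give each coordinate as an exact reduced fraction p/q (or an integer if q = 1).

B = (-25, -2)

1. B_x = -25  [CD ∥ BA ∩ DA ∥ CB]
2. B_y = -2  [CD ∥ BA ∩ DA ∥ CB]
   → B = (-25, -2)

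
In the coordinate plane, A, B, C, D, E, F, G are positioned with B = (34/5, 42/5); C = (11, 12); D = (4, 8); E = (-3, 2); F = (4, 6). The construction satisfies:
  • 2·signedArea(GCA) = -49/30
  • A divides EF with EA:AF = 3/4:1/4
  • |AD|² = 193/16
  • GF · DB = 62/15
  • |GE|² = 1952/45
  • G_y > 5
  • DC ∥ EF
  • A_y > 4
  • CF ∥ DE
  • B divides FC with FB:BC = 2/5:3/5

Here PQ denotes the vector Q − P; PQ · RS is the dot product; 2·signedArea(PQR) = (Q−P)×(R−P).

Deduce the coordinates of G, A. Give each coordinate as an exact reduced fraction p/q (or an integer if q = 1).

1. G_x = 13/5  [line -14/5·x + -2/5·y + 142/15 = 0 ∩ |GE|² = 1952/45]
2. G_y = 82/15  [line -14/5·x + -2/5·y + 142/15 = 0 ∩ |GE|² = 1952/45]
   → G = (13/5, 82/15)
3. A_x = 9/4  [A divides EF with EA:AF = 3/4:1/4]
4. A_y = 5  [A divides EF with EA:AF = 3/4:1/4]
   → A = (9/4, 5)

A = (9/4, 5)
G = (13/5, 82/15)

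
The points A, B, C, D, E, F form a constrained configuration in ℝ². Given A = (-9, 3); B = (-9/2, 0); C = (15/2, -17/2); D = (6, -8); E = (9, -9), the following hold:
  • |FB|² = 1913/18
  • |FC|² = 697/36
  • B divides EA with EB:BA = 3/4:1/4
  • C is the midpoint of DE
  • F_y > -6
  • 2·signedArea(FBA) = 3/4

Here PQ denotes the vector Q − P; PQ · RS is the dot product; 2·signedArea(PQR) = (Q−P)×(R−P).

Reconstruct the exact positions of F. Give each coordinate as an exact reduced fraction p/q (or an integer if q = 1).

1. F_x = 4  [line -3·x + -9/2·y + -57/4 = 0 ∩ |FC|² = 697/36]
2. F_y = -35/6  [line -3·x + -9/2·y + -57/4 = 0 ∩ |FC|² = 697/36]
   → F = (4, -35/6)

F = (4, -35/6)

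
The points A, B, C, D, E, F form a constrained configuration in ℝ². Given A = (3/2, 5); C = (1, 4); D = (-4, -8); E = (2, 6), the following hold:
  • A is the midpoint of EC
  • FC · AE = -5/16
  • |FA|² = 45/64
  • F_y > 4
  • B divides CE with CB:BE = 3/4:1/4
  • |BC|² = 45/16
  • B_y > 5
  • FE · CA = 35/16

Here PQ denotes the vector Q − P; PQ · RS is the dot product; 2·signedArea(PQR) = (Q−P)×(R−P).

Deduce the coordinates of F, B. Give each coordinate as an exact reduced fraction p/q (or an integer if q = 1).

B = (7/4, 11/2)
F = (9/8, 17/4)

1. F_x = 9/8  [line -1/2·x + -1·y + 77/16 = 0 ∩ |FA|² = 45/64]
2. F_y = 17/4  [line -1/2·x + -1·y + 77/16 = 0 ∩ |FA|² = 45/64]
   → F = (9/8, 17/4)
3. B_x = 7/4  [B divides CE with CB:BE = 3/4:1/4]
4. B_y = 11/2  [B divides CE with CB:BE = 3/4:1/4]
   → B = (7/4, 11/2)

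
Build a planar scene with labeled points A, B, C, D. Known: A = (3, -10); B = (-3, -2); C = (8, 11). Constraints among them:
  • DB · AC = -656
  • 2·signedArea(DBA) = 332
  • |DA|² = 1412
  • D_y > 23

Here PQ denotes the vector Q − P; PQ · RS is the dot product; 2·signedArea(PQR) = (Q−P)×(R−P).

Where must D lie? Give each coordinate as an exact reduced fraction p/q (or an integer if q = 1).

1. D_x = 19  [2·signedArea(DBA) = 332 ∩ DB · AC = -656]
2. D_y = 24  [2·signedArea(DBA) = 332 ∩ DB · AC = -656]
   → D = (19, 24)

D = (19, 24)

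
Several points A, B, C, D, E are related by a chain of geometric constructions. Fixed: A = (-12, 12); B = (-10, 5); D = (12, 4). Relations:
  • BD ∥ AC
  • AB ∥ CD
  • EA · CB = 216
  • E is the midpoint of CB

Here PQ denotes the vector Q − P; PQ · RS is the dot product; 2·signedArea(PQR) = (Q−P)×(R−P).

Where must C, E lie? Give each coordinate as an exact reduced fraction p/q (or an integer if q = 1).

C = (10, 11)
E = (0, 8)

1. C_x = 10  [AB ∥ CD ∩ BD ∥ AC]
2. C_y = 11  [AB ∥ CD ∩ BD ∥ AC]
   → C = (10, 11)
3. E_x = 0  [E is the midpoint of CB]
4. E_y = 8  [E is the midpoint of CB]
   → E = (0, 8)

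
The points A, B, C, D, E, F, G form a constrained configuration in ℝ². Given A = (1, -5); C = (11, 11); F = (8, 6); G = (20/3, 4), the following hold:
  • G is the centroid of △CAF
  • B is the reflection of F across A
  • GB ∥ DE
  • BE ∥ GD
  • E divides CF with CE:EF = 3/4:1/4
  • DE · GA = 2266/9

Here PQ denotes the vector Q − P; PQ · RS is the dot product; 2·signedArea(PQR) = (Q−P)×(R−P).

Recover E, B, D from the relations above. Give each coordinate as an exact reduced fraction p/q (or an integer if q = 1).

1. E_x = 35/4  [E divides CF with CE:EF = 3/4:1/4]
2. E_y = 29/4  [E divides CF with CE:EF = 3/4:1/4]
   → E = (35/4, 29/4)
3. B_x = -6  [B is the reflection of F across A]
4. B_y = -16  [B is the reflection of F across A]
   → B = (-6, -16)
5. D_x = 257/12  [GB ∥ DE ∩ BE ∥ GD]
6. D_y = 109/4  [GB ∥ DE ∩ BE ∥ GD]
   → D = (257/12, 109/4)

B = (-6, -16)
D = (257/12, 109/4)
E = (35/4, 29/4)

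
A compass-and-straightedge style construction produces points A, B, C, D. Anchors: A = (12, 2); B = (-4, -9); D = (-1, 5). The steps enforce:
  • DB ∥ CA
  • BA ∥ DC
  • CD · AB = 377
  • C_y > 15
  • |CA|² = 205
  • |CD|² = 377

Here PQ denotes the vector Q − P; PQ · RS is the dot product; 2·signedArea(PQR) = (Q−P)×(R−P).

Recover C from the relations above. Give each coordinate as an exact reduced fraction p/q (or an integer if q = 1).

1. C_x = 15  [DB ∥ CA ∩ BA ∥ DC]
2. C_y = 16  [DB ∥ CA ∩ BA ∥ DC]
   → C = (15, 16)

C = (15, 16)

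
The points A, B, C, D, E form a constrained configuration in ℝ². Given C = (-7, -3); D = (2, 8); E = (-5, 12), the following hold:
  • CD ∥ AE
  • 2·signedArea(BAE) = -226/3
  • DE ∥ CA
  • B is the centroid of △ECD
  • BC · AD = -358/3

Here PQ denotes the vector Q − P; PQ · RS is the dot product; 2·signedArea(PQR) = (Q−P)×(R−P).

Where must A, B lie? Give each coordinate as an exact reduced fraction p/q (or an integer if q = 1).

1. A_x = -14  [CD ∥ AE ∩ DE ∥ CA]
2. A_y = 1  [CD ∥ AE ∩ DE ∥ CA]
   → A = (-14, 1)
3. B_x = -10/3  [B is the centroid of △ECD]
4. B_y = 17/3  [B is the centroid of △ECD]
   → B = (-10/3, 17/3)

A = (-14, 1)
B = (-10/3, 17/3)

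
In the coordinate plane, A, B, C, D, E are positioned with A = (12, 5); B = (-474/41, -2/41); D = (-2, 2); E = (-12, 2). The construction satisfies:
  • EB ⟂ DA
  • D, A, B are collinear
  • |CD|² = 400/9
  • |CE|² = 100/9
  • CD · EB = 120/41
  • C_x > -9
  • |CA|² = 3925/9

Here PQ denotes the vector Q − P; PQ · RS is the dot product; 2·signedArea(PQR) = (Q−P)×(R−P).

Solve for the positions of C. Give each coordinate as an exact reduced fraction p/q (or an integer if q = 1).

C = (-26/3, 2)

1. C_x = -26/3  [line -18/41·x + 84/41·y + -324/41 = 0 ∩ |CE|² = 100/9]
2. C_y = 2  [line -18/41·x + 84/41·y + -324/41 = 0 ∩ |CE|² = 100/9]
   → C = (-26/3, 2)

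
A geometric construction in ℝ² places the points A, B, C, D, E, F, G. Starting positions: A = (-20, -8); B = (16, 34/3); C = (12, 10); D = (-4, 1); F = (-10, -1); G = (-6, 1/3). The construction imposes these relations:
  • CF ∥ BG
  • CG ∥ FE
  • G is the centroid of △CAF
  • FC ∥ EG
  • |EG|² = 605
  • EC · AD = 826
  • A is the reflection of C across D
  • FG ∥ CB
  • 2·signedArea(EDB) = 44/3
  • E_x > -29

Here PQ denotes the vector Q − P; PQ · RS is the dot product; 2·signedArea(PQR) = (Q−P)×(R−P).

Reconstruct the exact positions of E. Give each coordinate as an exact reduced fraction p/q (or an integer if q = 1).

1. E_x = -28  [FC ∥ EG ∩ CG ∥ FE]
2. E_y = -32/3  [FC ∥ EG ∩ CG ∥ FE]
   → E = (-28, -32/3)

E = (-28, -32/3)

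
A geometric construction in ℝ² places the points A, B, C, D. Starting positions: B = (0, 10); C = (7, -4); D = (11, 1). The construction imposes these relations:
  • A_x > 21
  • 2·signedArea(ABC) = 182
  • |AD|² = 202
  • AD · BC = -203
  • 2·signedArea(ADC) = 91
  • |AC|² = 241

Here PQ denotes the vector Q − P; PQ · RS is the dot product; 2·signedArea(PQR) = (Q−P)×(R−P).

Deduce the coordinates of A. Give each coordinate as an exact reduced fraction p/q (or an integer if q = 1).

1. A_x = 22  [AD · BC = -203 ∩ 2·signedArea(ADC) = 91]
2. A_y = -8  [AD · BC = -203 ∩ 2·signedArea(ADC) = 91]
   → A = (22, -8)

A = (22, -8)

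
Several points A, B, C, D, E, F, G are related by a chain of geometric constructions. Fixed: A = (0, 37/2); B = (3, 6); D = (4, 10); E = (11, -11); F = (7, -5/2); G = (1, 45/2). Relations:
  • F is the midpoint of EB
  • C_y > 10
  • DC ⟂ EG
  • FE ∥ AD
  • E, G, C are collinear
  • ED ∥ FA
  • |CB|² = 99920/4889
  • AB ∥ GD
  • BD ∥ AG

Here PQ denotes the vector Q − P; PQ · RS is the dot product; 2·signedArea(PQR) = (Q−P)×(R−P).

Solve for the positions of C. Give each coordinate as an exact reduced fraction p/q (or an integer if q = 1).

1. C_x = 22839/4889  [E, G, C are collinear ∩ DC ⟂ EG]
2. C_y = 49870/4889  [E, G, C are collinear ∩ DC ⟂ EG]
   → C = (22839/4889, 49870/4889)

C = (22839/4889, 49870/4889)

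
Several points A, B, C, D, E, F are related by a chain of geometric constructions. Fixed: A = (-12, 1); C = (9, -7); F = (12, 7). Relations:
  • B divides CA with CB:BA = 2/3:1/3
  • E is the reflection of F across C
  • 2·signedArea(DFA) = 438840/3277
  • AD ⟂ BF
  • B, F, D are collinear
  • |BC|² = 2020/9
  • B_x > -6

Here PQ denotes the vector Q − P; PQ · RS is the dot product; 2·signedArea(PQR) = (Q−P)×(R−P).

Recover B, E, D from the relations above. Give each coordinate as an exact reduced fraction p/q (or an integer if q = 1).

B = (-5, -5/3)
D = (-31056/3277, -12941/3277)
E = (6, -21)

1. B_x = -5  [B divides CA with CB:BA = 2/3:1/3]
2. B_y = -5/3  [B divides CA with CB:BA = 2/3:1/3]
   → B = (-5, -5/3)
3. E_x = 6  [E is the reflection of F across C]
4. E_y = -21  [E is the reflection of F across C]
   → E = (6, -21)
5. D_x = -31056/3277  [B, F, D are collinear ∩ AD ⟂ BF]
6. D_y = -12941/3277  [B, F, D are collinear ∩ AD ⟂ BF]
   → D = (-31056/3277, -12941/3277)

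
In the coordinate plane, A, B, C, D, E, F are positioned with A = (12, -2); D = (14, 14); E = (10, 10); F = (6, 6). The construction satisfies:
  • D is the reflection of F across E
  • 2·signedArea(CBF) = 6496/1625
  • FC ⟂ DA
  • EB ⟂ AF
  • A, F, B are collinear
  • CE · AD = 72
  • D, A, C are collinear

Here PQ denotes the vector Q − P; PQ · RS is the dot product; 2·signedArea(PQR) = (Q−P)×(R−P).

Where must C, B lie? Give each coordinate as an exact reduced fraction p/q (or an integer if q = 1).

1. C_x = 838/65  [D, A, C are collinear ∩ FC ⟂ DA]
2. C_y = 334/65  [D, A, C are collinear ∩ FC ⟂ DA]
   → C = (838/65, 334/65)
3. B_x = 138/25  [A, F, B are collinear ∩ EB ⟂ AF]
4. B_y = 166/25  [A, F, B are collinear ∩ EB ⟂ AF]
   → B = (138/25, 166/25)

B = (138/25, 166/25)
C = (838/65, 334/65)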